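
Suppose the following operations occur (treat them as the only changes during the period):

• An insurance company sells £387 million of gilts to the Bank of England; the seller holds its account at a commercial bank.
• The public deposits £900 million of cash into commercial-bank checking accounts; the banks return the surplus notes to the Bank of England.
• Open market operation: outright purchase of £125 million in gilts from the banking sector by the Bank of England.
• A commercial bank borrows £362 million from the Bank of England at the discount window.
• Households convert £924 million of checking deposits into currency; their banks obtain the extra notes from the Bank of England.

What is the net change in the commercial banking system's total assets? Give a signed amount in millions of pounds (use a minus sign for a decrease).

Bank of England balance sheet:
  Assets:      Securities +£512M, Loans to banks +£362M
  Liabilities: Bank reserves +£850M, Currency in circulation +£24M
Commercial banking system:
  Assets:      Reserves at CB +£850M, Securities −£125M
  Liabilities: Checkable deposits +£363M, Borrowings from CB +£362M
Change in total bank assets = +£725 million.

+£725 million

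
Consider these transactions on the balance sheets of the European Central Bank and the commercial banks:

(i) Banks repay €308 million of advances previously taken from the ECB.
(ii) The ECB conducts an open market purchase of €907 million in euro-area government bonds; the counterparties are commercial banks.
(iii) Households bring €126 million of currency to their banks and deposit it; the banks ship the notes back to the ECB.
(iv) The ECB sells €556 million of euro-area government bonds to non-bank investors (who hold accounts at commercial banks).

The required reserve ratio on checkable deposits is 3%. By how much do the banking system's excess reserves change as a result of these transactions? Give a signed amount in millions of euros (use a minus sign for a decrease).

+€181.9 million

Discount-window repayment €308 million: reserves −€308M, deposits 0.
OMO purchase (from banks) €907 million: reserves +€907M, deposits 0.
Currency deposit €126 million: reserves +€126M, deposits +€126M.
Asset sale (to non-banks) €556 million: reserves −€556M, deposits −€556M.
Totals: Δreserves = +€169M, Δdeposits = −€430M.
Δrequired reserves = 3% × −€430M = −€12.9M.
Δexcess reserves = Δreserves − Δrequired = +€169M − (−€12.9M) = +€181.9 million.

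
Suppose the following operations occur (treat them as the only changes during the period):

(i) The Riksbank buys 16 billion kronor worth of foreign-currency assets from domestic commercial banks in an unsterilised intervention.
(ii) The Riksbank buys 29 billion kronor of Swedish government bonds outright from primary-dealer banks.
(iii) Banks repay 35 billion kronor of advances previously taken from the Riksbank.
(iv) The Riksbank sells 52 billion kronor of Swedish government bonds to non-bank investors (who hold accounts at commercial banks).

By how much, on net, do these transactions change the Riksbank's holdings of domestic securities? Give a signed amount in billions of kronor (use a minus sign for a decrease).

FX purchase 16 billion kronor: the Riksbank's securities portfolio is untouched → 0.
OMO purchase (from banks) 29 billion kronor: securities added to the Riksbank's portfolio → +29B.
Discount-window repayment 35 billion kronor: the Riksbank's securities portfolio is untouched → 0.
Asset sale (to non-banks) 52 billion kronor: securities removed from the Riksbank's portfolio → −52B.
Net: 0 + 29 + 0 − 52 = -23 billion.

-23 billion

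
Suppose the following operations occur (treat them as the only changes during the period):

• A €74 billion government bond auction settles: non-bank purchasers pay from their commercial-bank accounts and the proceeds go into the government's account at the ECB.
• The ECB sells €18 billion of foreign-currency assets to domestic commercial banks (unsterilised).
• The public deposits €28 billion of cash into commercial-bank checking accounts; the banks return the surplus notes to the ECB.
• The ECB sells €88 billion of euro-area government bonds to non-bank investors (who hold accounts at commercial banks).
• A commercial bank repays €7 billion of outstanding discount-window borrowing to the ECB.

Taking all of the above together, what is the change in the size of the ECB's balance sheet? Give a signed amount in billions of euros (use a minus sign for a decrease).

-€113 billion

ECB balance sheet:
  Assets:      Securities −€88B, Loans to banks −€7B, Foreign assets −€18B
  Liabilities: Bank reserves −€159B, Currency in circulation −€28B, Government deposits +€74B
Change in total ECB assets = -€113 billion.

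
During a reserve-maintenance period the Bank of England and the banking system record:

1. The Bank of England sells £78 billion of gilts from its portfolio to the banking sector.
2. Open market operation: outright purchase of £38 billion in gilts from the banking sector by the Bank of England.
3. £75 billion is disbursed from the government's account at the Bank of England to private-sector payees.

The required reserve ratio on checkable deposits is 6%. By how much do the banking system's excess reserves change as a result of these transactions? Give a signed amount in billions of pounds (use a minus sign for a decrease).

OMO sale (to banks) £78 billion: reserves −£78B, deposits 0.
OMO purchase (from banks) £38 billion: reserves +£38B, deposits 0.
Government spending £75 billion: reserves +£75B, deposits +£75B.
Totals: Δreserves = +£35B, Δdeposits = +£75B.
Δrequired reserves = 6% × +£75B = +£4.5B.
Δexcess reserves = Δreserves − Δrequired = +£35B − (+£4.5B) = +£30.5 billion.

+£30.5 billion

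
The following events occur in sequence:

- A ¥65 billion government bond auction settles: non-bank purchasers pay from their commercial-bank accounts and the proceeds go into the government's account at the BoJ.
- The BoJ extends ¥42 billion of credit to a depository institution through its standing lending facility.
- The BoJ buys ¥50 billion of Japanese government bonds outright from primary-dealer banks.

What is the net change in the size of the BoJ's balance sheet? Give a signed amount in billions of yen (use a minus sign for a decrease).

Government account inflow ¥65 billion: only the composition of liabilities changes → 0.
Discount-window loan ¥42 billion: a BoJ asset is acquired → +¥42B.
OMO purchase (from banks) ¥50 billion: a BoJ asset is acquired → +¥50B.
Net: 0 + 42 + 50 = +¥92 billion.

+¥92 billion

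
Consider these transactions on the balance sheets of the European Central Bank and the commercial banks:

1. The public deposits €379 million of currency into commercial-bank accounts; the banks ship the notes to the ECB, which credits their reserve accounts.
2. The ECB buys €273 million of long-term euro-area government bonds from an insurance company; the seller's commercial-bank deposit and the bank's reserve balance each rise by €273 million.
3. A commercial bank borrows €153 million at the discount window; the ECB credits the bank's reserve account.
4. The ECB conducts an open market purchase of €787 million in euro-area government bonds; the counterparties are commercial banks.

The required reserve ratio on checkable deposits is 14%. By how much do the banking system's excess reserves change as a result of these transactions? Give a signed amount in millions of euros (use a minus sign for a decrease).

Currency deposit €379 million: reserves +€379M, deposits +€379M.
Asset purchase (from non-banks) €273 million: reserves +€273M, deposits +€273M.
Discount-window loan €153 million: reserves +€153M, deposits 0.
OMO purchase (from banks) €787 million: reserves +€787M, deposits 0.
Totals: Δreserves = +€1592M, Δdeposits = +€652M.
Δrequired reserves = 14% × +€652M = +€91.28M.
Δexcess reserves = Δreserves − Δrequired = +€1592M − (+€91.28M) = +€1500.72 million.

+€1500.72 million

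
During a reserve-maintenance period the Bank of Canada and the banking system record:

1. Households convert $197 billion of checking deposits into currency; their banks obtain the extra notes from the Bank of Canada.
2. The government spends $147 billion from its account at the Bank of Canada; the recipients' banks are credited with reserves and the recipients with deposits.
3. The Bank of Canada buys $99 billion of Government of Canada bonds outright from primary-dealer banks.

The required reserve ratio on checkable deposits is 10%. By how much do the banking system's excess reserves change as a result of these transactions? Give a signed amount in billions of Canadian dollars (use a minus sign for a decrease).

+$54 billion

Currency withdrawal $197 billion: reserves −$197B, deposits −$197B.
Government spending $147 billion: reserves +$147B, deposits +$147B.
OMO purchase (from banks) $99 billion: reserves +$99B, deposits 0.
Totals: Δreserves = +$49B, Δdeposits = −$50B.
Δrequired reserves = 10% × −$50B = −$5B.
Δexcess reserves = Δreserves − Δrequired = +$49B − (−$5B) = +$54 billion.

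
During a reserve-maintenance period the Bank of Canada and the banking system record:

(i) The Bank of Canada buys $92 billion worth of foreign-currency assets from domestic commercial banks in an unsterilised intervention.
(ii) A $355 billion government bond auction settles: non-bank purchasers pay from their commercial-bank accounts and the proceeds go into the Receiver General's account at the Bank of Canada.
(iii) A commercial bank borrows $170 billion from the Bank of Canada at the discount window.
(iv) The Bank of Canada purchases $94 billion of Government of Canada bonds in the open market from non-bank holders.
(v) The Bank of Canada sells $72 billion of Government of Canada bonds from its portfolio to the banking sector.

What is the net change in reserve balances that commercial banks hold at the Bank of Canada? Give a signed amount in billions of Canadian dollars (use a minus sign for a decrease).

FX purchase $92 billion: the Bank of Canada pays by crediting reserve accounts → +$92B.
Government account inflow $355 billion: funds move from bank reserves into the government account → −$355B.
Discount-window loan $170 billion: the loan is credited to the bank's reserve account → +$170B.
Asset purchase (from non-banks) $94 billion: the Bank of Canada pays by crediting reserve accounts → +$94B.
OMO sale (to banks) $72 billion: the buying banks pay out of their reserve balances → −$72B.
Net: 92 − 355 + 170 + 94 − 72 = -$71 billion.

-$71 billion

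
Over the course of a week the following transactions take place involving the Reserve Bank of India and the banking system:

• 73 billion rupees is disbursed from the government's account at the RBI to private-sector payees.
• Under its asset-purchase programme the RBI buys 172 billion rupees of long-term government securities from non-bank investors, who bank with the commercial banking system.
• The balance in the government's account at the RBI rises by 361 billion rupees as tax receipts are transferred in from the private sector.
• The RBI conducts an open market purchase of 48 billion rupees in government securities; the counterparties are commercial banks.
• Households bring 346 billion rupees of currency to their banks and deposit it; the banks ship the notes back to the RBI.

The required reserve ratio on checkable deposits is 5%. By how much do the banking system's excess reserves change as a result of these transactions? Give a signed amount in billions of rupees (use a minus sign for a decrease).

Government spending 73 billion rupees: reserves +73B, deposits +73B.
Asset purchase (from non-banks) 172 billion rupees: reserves +172B, deposits +172B.
Government account inflow 361 billion rupees: reserves −361B, deposits −361B.
OMO purchase (from banks) 48 billion rupees: reserves +48B, deposits 0.
Currency deposit 346 billion rupees: reserves +346B, deposits +346B.
Totals: Δreserves = +278B, Δdeposits = +230B.
Δrequired reserves = 5% × +230B = +11.5B.
Δexcess reserves = Δreserves − Δrequired = +278B − (+11.5B) = +266.5 billion.

+266.5 billion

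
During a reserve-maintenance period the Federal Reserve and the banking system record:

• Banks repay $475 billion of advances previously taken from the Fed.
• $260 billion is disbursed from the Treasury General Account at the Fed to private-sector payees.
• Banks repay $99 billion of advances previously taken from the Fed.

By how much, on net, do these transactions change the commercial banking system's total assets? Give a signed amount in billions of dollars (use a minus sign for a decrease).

-$314 billion

Fed balance sheet:
  Assets:      Loans to banks −$574B
  Liabilities: Bank reserves −$314B, Government deposits −$260B
Commercial banking system:
  Assets:      Reserves at CB −$314B
  Liabilities: Checkable deposits +$260B, Borrowings from CB −$574B
Change in total bank assets = -$314 billion.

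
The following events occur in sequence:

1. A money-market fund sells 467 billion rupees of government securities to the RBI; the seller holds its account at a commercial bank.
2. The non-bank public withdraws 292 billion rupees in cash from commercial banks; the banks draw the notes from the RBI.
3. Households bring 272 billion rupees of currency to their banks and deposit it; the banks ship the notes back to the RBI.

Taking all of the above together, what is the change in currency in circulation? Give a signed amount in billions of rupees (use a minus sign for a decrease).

RBI balance sheet:
  Assets:      Securities +467B
  Liabilities: Bank reserves +447B, Currency in circulation +20B
Commercial banking system:
  Assets:      Reserves at CB +447B
  Liabilities: Checkable deposits +447B
So the change in currency in circulation is +20 billion.

+20 billion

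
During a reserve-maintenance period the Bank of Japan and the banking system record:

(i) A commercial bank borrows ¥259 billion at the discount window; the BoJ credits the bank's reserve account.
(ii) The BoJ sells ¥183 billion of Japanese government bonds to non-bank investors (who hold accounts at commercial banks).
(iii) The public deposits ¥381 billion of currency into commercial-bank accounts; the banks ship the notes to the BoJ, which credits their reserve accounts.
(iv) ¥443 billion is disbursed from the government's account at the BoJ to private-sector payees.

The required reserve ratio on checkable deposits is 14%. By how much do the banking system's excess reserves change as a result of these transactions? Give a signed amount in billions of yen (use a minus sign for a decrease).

+¥810.26 billion

Discount-window loan ¥259 billion: reserves +¥259B, deposits 0.
Asset sale (to non-banks) ¥183 billion: reserves −¥183B, deposits −¥183B.
Currency deposit ¥381 billion: reserves +¥381B, deposits +¥381B.
Government spending ¥443 billion: reserves +¥443B, deposits +¥443B.
Totals: Δreserves = +¥900B, Δdeposits = +¥641B.
Δrequired reserves = 14% × +¥641B = +¥89.74B.
Δexcess reserves = Δreserves − Δrequired = +¥900B − (+¥89.74B) = +¥810.26 billion.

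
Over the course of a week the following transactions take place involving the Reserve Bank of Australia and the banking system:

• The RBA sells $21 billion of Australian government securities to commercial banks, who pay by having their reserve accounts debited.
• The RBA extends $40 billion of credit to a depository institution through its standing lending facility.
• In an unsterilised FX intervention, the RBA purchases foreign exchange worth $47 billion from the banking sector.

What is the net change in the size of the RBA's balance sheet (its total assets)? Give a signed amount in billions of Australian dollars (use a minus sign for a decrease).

+$66 billion

OMO sale (to banks) $21 billion: an RBA asset is shed → −$21B.
Discount-window loan $40 billion: an RBA asset is acquired → +$40B.
FX purchase $47 billion: an RBA asset is acquired → +$47B.
Net: −21 + 40 + 47 = +$66 billion.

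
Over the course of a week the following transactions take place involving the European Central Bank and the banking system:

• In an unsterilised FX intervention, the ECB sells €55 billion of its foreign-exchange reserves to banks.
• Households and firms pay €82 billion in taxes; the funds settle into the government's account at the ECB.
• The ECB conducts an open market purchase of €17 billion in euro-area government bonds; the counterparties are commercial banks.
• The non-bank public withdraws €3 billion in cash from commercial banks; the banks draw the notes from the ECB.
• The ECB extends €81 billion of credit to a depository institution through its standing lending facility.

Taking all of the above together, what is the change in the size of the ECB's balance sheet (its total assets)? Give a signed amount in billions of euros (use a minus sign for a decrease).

+€43 billion

ECB balance sheet:
  Assets:      Securities +€17B, Loans to banks +€81B, Foreign assets −€55B
  Liabilities: Bank reserves −€42B, Currency in circulation +€3B, Government deposits +€82B
Change in total ECB assets = +€43 billion.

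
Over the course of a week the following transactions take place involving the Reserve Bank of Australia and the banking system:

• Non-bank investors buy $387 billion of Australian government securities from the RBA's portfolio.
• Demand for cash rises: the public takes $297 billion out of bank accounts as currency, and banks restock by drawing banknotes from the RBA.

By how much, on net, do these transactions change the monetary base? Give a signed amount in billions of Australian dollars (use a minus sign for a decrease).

-$387 billion

Asset sale (to non-banks) $387 billion: RBA balance sheet contracts → −$387B.
Currency withdrawal $297 billion: just a shift between currency and reserves — both are base money → 0.
Net: −387 + 0 = -$387 billion.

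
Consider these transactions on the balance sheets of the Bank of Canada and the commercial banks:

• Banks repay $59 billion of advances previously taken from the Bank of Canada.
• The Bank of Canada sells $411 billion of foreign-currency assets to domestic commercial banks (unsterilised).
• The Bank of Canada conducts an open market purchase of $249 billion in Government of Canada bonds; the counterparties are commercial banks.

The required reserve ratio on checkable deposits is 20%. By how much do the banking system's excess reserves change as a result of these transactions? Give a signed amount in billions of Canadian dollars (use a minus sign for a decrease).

-$221 billion

Discount-window repayment $59 billion: reserves −$59B, deposits 0.
FX sale $411 billion: reserves −$411B, deposits 0.
OMO purchase (from banks) $249 billion: reserves +$249B, deposits 0.
Totals: Δreserves = −$221B, Δdeposits = 0.
Δrequired reserves = 20% × 0 = 0.
Δexcess reserves = Δreserves − Δrequired = −$221B − (0) = -$221 billion.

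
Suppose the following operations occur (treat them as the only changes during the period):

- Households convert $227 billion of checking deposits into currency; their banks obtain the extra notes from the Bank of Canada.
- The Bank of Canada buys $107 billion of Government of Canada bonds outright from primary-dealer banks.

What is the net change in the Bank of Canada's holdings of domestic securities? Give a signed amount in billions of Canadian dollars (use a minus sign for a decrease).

+$107 billion

Currency withdrawal $227 billion: the Bank of Canada's securities portfolio is untouched → 0.
OMO purchase (from banks) $107 billion: securities added to the Bank of Canada's portfolio → +$107B.
Net: 0 + 107 = +$107 billion.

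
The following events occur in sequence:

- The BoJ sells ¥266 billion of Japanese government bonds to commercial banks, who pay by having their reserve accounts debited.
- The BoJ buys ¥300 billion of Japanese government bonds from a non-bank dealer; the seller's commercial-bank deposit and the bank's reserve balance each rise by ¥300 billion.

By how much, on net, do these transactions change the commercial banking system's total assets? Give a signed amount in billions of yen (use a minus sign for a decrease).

+¥300 billion

OMO sale (to banks) ¥266 billion: just an asset swap on bank balance sheets → 0.
Asset purchase (from non-banks) ¥300 billion: bank balance sheets expand → +¥300B.
Net: 0 + 300 = +¥300 billion.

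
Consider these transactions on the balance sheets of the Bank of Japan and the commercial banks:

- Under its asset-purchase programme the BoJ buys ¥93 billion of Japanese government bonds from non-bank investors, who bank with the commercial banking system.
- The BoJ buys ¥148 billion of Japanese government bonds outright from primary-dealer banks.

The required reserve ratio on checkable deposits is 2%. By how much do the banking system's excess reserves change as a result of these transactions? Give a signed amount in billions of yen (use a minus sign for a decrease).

Asset purchase (from non-banks) ¥93 billion: reserves +¥93B, deposits +¥93B.
OMO purchase (from banks) ¥148 billion: reserves +¥148B, deposits 0.
Totals: Δreserves = +¥241B, Δdeposits = +¥93B.
Δrequired reserves = 2% × +¥93B = +¥1.86B.
Δexcess reserves = Δreserves − Δrequired = +¥241B − (+¥1.86B) = +¥239.14 billion.

+¥239.14 billion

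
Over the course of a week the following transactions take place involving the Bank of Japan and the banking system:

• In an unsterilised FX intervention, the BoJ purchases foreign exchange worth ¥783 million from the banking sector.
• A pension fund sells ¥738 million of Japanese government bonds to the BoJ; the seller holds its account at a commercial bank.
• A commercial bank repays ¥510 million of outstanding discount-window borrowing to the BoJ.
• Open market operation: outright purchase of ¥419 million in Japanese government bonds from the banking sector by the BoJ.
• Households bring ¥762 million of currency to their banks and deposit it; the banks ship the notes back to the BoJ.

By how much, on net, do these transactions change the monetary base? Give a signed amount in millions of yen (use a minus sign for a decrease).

+¥1430 million

FX purchase ¥783 million: BoJ balance sheet expands → +¥783M.
Asset purchase (from non-banks) ¥738 million: BoJ balance sheet expands → +¥738M.
Discount-window repayment ¥510 million: BoJ balance sheet contracts → −¥510M.
OMO purchase (from banks) ¥419 million: BoJ balance sheet expands → +¥419M.
Currency deposit ¥762 million: just a shift between currency and reserves — both are base money → 0.
Net: 783 + 738 − 510 + 419 + 0 = +¥1430 million.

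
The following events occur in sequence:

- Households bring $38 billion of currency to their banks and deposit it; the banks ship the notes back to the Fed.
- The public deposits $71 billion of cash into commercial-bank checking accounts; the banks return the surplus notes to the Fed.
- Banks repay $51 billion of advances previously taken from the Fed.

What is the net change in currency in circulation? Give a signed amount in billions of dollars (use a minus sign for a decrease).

Fed balance sheet:
  Assets:      Loans to banks −$51B
  Liabilities: Bank reserves +$58B, Currency in circulation −$109B
So the change in currency in circulation is -$109 billion.

-$109 billion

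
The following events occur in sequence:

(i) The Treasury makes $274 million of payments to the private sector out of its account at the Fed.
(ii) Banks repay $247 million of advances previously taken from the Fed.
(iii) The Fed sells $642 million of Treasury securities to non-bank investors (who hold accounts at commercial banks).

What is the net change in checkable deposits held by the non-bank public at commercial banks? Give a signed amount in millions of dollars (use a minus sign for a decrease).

Fed balance sheet:
  Assets:      Securities −$642M, Loans to banks −$247M
  Liabilities: Bank reserves −$615M, Government deposits −$274M
Commercial banking system:
  Assets:      Reserves at CB −$615M
  Liabilities: Checkable deposits −$368M, Borrowings from CB −$247M
So the change in checkable deposits held by the non-bank public at commercial banks is -$368 million.

-$368 million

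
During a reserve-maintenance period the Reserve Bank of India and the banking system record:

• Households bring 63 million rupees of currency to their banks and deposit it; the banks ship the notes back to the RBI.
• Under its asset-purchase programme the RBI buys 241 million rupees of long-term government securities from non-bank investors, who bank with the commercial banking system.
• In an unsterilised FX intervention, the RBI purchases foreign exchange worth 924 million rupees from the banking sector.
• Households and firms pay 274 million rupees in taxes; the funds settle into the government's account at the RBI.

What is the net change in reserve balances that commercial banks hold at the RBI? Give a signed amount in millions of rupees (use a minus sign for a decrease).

+954 million

Currency deposit 63 million rupees: returned notes are swapped for reserve credit → +63M.
Asset purchase (from non-banks) 241 million rupees: the RBI pays by crediting reserve accounts → +241M.
FX purchase 924 million rupees: the RBI pays by crediting reserve accounts → +924M.
Government account inflow 274 million rupees: funds move from bank reserves into the government account → −274M.
Net: 63 + 241 + 924 − 274 = +954 million.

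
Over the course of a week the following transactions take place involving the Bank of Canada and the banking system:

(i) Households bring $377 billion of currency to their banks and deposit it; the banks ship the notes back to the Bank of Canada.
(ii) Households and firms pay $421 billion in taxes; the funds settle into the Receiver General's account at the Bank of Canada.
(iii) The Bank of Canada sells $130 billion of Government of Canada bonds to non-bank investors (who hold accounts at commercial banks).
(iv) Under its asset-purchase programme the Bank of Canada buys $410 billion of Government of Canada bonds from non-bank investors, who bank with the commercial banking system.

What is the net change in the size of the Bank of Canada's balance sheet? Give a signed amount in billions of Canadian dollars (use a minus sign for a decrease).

+$280 billion

Currency deposit $377 billion: only the composition of liabilities changes → 0.
Government account inflow $421 billion: only the composition of liabilities changes → 0.
Asset sale (to non-banks) $130 billion: a Bank of Canada asset is shed → −$130B.
Asset purchase (from non-banks) $410 billion: a Bank of Canada asset is acquired → +$410B.
Net: 0 + 0 − 130 + 410 = +$280 billion.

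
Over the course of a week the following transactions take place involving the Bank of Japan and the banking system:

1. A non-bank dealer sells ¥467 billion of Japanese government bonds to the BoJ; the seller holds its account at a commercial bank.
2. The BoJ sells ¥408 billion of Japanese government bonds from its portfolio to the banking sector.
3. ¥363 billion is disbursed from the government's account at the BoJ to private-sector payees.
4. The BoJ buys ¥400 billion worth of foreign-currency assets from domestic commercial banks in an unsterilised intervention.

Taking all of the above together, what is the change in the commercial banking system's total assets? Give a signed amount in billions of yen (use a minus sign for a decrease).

Asset purchase (from non-banks) ¥467 billion: bank balance sheets expand → +¥467B.
OMO sale (to banks) ¥408 billion: just an asset swap on bank balance sheets → 0.
Government spending ¥363 billion: bank balance sheets expand → +¥363B.
FX purchase ¥400 billion: just an asset swap on bank balance sheets → 0.
Net: 467 + 0 + 363 + 0 = +¥830 billion.

+¥830 billion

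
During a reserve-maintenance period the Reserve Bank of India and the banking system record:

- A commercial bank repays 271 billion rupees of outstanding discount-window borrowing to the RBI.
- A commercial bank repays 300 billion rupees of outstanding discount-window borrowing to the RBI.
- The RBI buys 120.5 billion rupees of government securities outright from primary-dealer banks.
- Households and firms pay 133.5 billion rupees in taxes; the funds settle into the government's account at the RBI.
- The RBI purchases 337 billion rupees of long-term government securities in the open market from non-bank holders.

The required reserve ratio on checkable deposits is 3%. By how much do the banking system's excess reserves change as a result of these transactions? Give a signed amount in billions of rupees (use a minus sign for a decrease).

-253.105 billion

Discount-window repayment 271 billion rupees: reserves −271B, deposits 0.
Discount-window repayment 300 billion rupees: reserves −300B, deposits 0.
OMO purchase (from banks) 120.5 billion rupees: reserves +120.5B, deposits 0.
Government account inflow 133.5 billion rupees: reserves −133.5B, deposits −133.5B.
Asset purchase (from non-banks) 337 billion rupees: reserves +337B, deposits +337B.
Totals: Δreserves = −247B, Δdeposits = +203.5B.
Δrequired reserves = 3% × +203.5B = +6.105B.
Δexcess reserves = Δreserves − Δrequired = −247B − (+6.105B) = -253.105 billion.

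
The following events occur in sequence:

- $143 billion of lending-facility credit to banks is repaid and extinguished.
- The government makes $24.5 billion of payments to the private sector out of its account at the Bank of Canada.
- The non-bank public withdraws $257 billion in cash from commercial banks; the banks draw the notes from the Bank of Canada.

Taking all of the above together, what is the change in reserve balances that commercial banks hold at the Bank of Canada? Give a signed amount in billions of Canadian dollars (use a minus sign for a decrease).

Discount-window repayment $143 billion: repayment is debited from reserves → −$143B.
Government spending $24.5 billion: government payments flow into bank reserve accounts → +$24.5B.
Currency withdrawal $257 billion: banks swap reserves for currency → −$257B.
Net: −143 + 24.5 − 257 = -$375.5 billion.

-$375.5 billion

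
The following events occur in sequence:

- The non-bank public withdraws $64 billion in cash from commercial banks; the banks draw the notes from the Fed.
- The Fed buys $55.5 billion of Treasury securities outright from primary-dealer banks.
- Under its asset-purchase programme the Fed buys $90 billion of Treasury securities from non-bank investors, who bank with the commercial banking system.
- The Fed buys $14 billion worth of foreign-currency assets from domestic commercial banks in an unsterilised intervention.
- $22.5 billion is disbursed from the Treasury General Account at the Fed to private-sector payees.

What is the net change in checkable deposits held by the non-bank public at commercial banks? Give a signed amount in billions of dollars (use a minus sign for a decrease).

+$48.5 billion

Currency withdrawal $64 billion: non-bank counterparties' bank balances fall → −$64B.
OMO purchase (from banks) $55.5 billion: the counterparty is a bank, so public deposits are unchanged → 0.
Asset purchase (from non-banks) $90 billion: non-bank counterparties' bank balances rise → +$90B.
FX purchase $14 billion: the counterparty is a bank, so public deposits are unchanged → 0.
Government spending $22.5 billion: non-bank counterparties' bank balances rise → +$22.5B.
Net: −64 + 0 + 90 + 0 + 22.5 = +$48.5 billion.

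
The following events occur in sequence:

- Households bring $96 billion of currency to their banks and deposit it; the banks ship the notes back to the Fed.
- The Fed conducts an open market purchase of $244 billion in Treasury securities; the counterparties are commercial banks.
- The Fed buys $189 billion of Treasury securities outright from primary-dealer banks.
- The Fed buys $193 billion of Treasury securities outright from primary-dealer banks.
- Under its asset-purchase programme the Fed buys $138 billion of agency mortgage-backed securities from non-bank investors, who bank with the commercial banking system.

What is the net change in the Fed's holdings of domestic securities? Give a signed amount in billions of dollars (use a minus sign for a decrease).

Currency deposit $96 billion: the Fed's securities portfolio is untouched → 0.
OMO purchase (from banks) $244 billion: securities added to the Fed's portfolio → +$244B.
OMO purchase (from banks) $189 billion: securities added to the Fed's portfolio → +$189B.
OMO purchase (from banks) $193 billion: securities added to the Fed's portfolio → +$193B.
Asset purchase (from non-banks) $138 billion: securities added to the Fed's portfolio → +$138B.
Net: 0 + 244 + 189 + 193 + 138 = +$764 billion.

+$764 billion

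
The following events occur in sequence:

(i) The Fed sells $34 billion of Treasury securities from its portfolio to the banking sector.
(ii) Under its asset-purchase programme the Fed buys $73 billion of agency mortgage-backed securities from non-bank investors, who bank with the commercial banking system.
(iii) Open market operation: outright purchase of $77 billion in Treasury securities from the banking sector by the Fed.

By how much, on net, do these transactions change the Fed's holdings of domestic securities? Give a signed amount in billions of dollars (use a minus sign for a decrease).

Fed balance sheet:
  Assets:      Securities +$116B
  Liabilities: Bank reserves +$116B
Commercial banking system:
  Assets:      Reserves at CB +$116B, Securities −$43B
  Liabilities: Checkable deposits +$73B
So the change in the Fed's holdings of domestic securities is +$116 billion.

+$116 billion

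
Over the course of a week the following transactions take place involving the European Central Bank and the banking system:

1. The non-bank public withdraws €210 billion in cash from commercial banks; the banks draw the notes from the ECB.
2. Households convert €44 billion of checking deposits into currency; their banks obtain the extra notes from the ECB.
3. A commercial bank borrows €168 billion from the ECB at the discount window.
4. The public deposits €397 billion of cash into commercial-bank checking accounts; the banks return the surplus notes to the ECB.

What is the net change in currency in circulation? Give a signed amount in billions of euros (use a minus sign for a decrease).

ECB balance sheet:
  Assets:      Loans to banks +€168B
  Liabilities: Bank reserves +€311B, Currency in circulation −€143B
Commercial banking system:
  Assets:      Reserves at CB +€311B
  Liabilities: Checkable deposits +€143B, Borrowings from CB +€168B
So the change in currency in circulation is -€143 billion.

-€143 billion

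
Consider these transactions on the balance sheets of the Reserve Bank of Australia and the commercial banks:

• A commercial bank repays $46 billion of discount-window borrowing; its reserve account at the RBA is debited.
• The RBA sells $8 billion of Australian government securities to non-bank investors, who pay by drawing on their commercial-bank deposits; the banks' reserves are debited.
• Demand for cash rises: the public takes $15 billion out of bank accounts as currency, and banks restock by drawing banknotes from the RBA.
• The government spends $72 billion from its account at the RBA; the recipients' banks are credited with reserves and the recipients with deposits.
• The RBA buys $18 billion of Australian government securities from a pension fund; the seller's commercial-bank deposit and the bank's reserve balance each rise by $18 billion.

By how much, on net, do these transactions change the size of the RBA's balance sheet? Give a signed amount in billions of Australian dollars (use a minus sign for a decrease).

-$36 billion

Discount-window repayment $46 billion: an RBA asset is shed → −$46B.
Asset sale (to non-banks) $8 billion: an RBA asset is shed → −$8B.
Currency withdrawal $15 billion: only the composition of liabilities changes → 0.
Government spending $72 billion: only the composition of liabilities changes → 0.
Asset purchase (from non-banks) $18 billion: an RBA asset is acquired → +$18B.
Net: −46 − 8 + 0 + 0 + 18 = -$36 billion.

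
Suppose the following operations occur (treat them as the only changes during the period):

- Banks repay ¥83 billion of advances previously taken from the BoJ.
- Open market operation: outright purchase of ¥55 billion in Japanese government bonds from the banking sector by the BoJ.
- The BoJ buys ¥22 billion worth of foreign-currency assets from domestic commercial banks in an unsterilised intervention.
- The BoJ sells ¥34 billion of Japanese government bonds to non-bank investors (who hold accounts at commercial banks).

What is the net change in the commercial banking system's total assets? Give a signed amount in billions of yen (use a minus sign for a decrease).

Discount-window repayment ¥83 billion: bank balance sheets shrink → −¥83B.
OMO purchase (from banks) ¥55 billion: just an asset swap on bank balance sheets → 0.
FX purchase ¥22 billion: just an asset swap on bank balance sheets → 0.
Asset sale (to non-banks) ¥34 billion: bank balance sheets shrink → −¥34B.
Net: −83 + 0 + 0 − 34 = -¥117 billion.

-¥117 billion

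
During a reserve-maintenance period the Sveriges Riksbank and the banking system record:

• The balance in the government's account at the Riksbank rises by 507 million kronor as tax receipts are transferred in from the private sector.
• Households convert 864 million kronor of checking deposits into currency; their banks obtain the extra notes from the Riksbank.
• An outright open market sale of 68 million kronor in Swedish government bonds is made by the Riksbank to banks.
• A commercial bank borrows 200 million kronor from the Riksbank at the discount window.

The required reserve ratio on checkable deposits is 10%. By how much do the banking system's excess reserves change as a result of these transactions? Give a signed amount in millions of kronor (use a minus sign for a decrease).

Government account inflow 507 million kronor: reserves −507M, deposits −507M.
Currency withdrawal 864 million kronor: reserves −864M, deposits −864M.
OMO sale (to banks) 68 million kronor: reserves −68M, deposits 0.
Discount-window loan 200 million kronor: reserves +200M, deposits 0.
Totals: Δreserves = −1239M, Δdeposits = −1371M.
Δrequired reserves = 10% × −1371M = −137.1M.
Δexcess reserves = Δreserves − Δrequired = −1239M − (−137.1M) = -1101.9 million.

-1101.9 million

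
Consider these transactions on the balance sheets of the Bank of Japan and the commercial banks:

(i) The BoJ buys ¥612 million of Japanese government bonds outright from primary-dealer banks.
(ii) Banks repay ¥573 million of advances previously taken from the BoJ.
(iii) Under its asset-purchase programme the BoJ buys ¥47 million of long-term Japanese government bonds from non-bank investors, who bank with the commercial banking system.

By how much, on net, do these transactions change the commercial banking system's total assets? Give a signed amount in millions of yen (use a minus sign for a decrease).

-¥526 million

OMO purchase (from banks) ¥612 million: just an asset swap on bank balance sheets → 0.
Discount-window repayment ¥573 million: bank balance sheets shrink → −¥573M.
Asset purchase (from non-banks) ¥47 million: bank balance sheets expand → +¥47M.
Net: 0 − 573 + 47 = -¥526 million.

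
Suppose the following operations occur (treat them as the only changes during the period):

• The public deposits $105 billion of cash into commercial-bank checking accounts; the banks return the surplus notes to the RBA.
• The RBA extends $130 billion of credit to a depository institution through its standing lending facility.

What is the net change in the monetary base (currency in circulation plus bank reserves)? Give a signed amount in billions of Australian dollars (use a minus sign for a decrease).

Currency deposit $105 billion: just a shift between currency and reserves — both are base money → 0.
Discount-window loan $130 billion: RBA balance sheet expands → +$130B.
Net: 0 + 130 = +$130 billion.

+$130 billion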